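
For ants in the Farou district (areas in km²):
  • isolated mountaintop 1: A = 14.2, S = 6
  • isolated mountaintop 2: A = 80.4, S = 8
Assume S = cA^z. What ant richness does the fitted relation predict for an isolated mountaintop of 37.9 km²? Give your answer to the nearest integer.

z = ln(8/6) / ln(80.4/14.2) = 0.2877 / 1.7338 = 0.1659
c = 6 / 14.2^0.1659 = 6 / 1.553 = 3.863
S₃ = 3.863 × 37.9^0.1659 = 3.863 × 1.828 ≈ 7.061

7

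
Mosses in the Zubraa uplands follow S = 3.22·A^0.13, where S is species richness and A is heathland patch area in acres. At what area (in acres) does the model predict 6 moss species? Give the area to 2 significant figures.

6 = 3.22 × A^0.13  ⇒  A^0.13 = 6/3.22 = 1.863
ln A = ln(1.863) / 0.13 = 0.6224 / 0.13 = 4.7875
A = e^4.7875 ≈ 120 acres

120 acres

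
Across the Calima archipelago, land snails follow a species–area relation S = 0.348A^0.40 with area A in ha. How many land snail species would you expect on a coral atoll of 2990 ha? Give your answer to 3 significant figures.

S = 0.348 × 2990^0.4
ln S = ln 0.348 + 0.4 × ln 2990 = -1.0556 + 0.4 × 8.0030 = 2.1457
S = e^2.1457 ≈ 8.548

8.55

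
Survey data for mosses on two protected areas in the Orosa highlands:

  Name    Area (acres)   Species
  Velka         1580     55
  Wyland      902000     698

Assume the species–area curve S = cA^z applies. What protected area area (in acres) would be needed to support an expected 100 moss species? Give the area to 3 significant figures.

z = ln(698/55) / ln(902000/1580) = 2.5409 / 6.3472 = 0.4003
c = 55 / 1580^0.4003 = 55 / 19.08 = 2.883
A = (100/2.883)^(1/0.4003) ⇒ ln A = ln(34.68)/0.4003 = 8.8586
A = e^8.8586 ≈ 7035 acres

7030 acres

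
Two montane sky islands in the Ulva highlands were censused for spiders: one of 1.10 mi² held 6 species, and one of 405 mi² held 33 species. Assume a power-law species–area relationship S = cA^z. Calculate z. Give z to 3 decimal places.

0.289

Taking logs: ln S = ln c + z ln A, so z = (ln S₂ − ln S₁)/(ln A₂ − ln A₁).
z = ln(33/6) / ln(405/1.1) = ln(5.5) / ln(368.2) = 1.7047 / 5.9086 = 0.2885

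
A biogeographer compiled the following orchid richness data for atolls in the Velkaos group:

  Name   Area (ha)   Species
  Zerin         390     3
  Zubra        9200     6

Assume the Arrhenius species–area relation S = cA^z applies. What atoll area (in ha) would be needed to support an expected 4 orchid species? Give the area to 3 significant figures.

1450 ha

z = ln(6/3) / ln(9200/390) = 0.6931 / 3.1608 = 0.2193
c = 3 / 390^0.2193 = 3 / 3.7 = 0.8108
A = (4/0.8108)^(1/0.2193) ⇒ ln A = ln(4.933)/0.2193 = 7.2780
A = e^7.2780 ≈ 1448 ha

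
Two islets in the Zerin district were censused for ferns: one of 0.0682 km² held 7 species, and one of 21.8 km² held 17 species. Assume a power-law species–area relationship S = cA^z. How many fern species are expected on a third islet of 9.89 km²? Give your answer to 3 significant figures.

z = ln(17/7) / ln(21.8/0.0682) = 0.8873 / 5.7672 = 0.1539
c = 7 / 0.0682^0.1539 = 7 / 0.6616 = 10.58
S₃ = 10.58 × 9.89^0.1539 = 10.58 × 1.423 ≈ 15.05

15.1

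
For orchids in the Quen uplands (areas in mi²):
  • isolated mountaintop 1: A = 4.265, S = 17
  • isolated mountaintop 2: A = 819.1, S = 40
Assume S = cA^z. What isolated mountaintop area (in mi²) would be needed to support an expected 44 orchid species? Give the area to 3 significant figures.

1470 mi²

z = ln(40/17) / ln(819.1/4.265) = 0.8557 / 5.2578 = 0.1627
c = 17 / 4.265^0.1627 = 17 / 1.266 = 13.43
A = (44/13.43)^(1/0.1627) ⇒ ln A = ln(3.277)/0.1627 = 7.2939
A = e^7.2939 ≈ 1471 mi²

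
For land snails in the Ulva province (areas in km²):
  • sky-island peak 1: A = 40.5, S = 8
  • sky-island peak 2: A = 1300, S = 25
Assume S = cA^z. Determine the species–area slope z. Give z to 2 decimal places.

Taking logs: ln S = ln c + z ln A, so z = (ln S₂ − ln S₁)/(ln A₂ − ln A₁).
z = ln(25/8) / ln(1300/40.5) = ln(3.125) / ln(32.1) = 1.1394 / 3.4688 = 0.3285

0.33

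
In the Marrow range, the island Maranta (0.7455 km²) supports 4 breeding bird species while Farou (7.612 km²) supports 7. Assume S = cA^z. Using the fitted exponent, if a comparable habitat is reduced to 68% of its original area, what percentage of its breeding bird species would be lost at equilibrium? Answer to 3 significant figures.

8.87%

z = ln(7/4) / ln(7.612/0.7455) = 0.5596 / 2.3234 = 0.2409
S_new/S_old = (A_new/A_old)^z = 0.68^0.2409 = exp(0.2409 × -0.3857) = 0.9113
Fraction lost = 1 − 0.9113 = 0.08871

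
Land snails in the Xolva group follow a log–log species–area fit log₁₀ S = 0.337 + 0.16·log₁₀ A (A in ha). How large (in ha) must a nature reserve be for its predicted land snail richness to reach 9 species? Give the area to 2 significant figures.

9 = 2.173 × A^0.16  ⇒  A^0.16 = 9/2.173 = 4.142
ln A = ln(4.142) / 0.16 = 1.4213 / 0.16 = 8.8828
A = e^8.8828 ≈ 7207 ha

7200 ha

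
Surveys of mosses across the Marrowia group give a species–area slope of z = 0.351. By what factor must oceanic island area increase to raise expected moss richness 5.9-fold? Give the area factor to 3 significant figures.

157

(A₂/A₁)^0.351 = 5.9, so A₂/A₁ = 5.9^(1/0.351) = 5.9^2.849
ln(A₂/A₁) = ln 5.9 / 0.351 = 1.7750 / 0.351 = 5.0568
A₂/A₁ = e^5.0568 ≈ 157.1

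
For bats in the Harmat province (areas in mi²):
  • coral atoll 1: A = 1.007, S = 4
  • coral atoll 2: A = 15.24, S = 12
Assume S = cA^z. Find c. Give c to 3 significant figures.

3.99

z = ln(S₂/S₁) / ln(A₂/A₁) = ln(12/4) / ln(15.24/1.007) = 1.0986 / 2.7169 = 0.4044
c = S₁ / A₁^z = 4 / 1.007^0.4044 = 4 / 1.003 = 3.989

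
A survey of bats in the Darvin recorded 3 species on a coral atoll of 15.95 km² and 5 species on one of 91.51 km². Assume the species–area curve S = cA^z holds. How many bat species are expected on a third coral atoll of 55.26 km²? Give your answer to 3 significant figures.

z = ln(5/3) / ln(91.51/15.95) = 0.5108 / 1.7470 = 0.2924
c = 3 / 15.95^0.2924 = 3 / 2.247 = 1.335
S₃ = 1.335 × 55.26^0.2924 = 1.335 × 3.232 ≈ 4.314

4.31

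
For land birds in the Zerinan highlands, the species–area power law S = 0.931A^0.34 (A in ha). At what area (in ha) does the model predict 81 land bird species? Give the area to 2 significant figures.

510000 ha

81 = 0.931 × A^0.34  ⇒  A^0.34 = 81/0.931 = 87
ln A = ln(87) / 0.34 = 4.4659 / 0.34 = 13.1351
A = e^13.1351 ≈ 506426 ha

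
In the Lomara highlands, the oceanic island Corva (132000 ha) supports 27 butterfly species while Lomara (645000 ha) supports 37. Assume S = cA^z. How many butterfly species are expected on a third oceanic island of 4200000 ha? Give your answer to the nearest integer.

z = ln(37/27) / ln(645000/132000) = 0.3151 / 1.5864 = 0.1986
c = 27 / 132000^0.1986 = 27 / 10.4 = 2.596
S₃ = 2.596 × 4200000^0.1986 = 2.596 × 20.67 ≈ 53.68

54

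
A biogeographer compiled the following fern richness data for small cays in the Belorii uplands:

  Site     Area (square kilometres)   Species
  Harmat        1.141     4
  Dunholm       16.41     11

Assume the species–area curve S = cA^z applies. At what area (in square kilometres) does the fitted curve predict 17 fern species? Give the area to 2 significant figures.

z = ln(11/4) / ln(16.41/1.141) = 1.0116 / 2.6660 = 0.3794
c = 4 / 1.141^0.3794 = 4 / 1.051 = 3.805
A = (17/3.805)^(1/0.3794) ⇒ ln A = ln(4.468)/0.3794 = 3.9451
A = e^3.9451 ≈ 51.68 square kilometres

52 square kilometres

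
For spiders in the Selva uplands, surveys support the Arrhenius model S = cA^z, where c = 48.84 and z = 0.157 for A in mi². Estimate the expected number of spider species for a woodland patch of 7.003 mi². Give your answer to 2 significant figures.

S = 48.84 × 7.003^0.157
ln S = ln 48.84 + 0.157 × ln 7.003 = 3.8885 + 0.157 × 1.9463 = 4.1941
S = e^4.1941 ≈ 66.3

66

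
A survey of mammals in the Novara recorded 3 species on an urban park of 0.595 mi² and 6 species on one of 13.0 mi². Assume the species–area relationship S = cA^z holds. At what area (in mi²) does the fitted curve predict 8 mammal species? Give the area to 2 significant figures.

47 mi²

z = ln(6/3) / ln(13/0.595) = 0.6931 / 3.0841 = 0.2247
c = 3 / 0.595^0.2247 = 3 / 0.8899 = 3.371
A = (8/3.371)^(1/0.2247) ⇒ ln A = ln(2.373)/0.2247 = 3.8450
A = e^3.8450 ≈ 46.76 mi²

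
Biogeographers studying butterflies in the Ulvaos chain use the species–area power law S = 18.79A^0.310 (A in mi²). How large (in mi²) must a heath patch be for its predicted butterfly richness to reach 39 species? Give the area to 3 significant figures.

39 = 18.79 × A^0.31  ⇒  A^0.31 = 39/18.79 = 2.076
ln A = ln(2.076) / 0.31 = 0.7302 / 0.31 = 2.3556
A = e^2.3556 ≈ 10.54 mi²

10.5 mi²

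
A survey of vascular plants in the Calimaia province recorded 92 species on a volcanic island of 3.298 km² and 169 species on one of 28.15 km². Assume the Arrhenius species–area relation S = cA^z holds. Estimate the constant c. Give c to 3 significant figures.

65.6

z = ln(S₂/S₁) / ln(A₂/A₁) = ln(169/92) / ln(28.15/3.298) = 0.6081 / 2.1442 = 0.2836
c = S₁ / A₁^z = 92 / 3.298^0.2836 = 92 / 1.403 = 65.59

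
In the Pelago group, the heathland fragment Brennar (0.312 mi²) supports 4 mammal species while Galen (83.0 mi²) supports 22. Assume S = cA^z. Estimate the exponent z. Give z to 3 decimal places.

0.305

Taking logs: ln S = ln c + z ln A, so z = (ln S₂ − ln S₁)/(ln A₂ − ln A₁).
z = ln(22/4) / ln(83/0.312) = ln(5.5) / ln(266) = 1.7047 / 5.5836 = 0.3053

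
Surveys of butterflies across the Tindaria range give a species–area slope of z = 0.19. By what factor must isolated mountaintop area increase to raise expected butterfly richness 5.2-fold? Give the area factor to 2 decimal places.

(A₂/A₁)^0.19 = 5.2, so A₂/A₁ = 5.2^(1/0.19) = 5.2^5.263
ln(A₂/A₁) = ln 5.2 / 0.19 = 1.6487 / 0.19 = 8.6772
A₂/A₁ = e^8.6772 ≈ 5867

5867.30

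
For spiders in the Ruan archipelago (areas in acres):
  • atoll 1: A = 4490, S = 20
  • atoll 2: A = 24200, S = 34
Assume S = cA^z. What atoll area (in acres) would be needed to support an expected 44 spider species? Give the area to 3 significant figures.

z = ln(34/20) / ln(24200/4490) = 0.5306 / 1.6845 = 0.3150
c = 20 / 4490^0.3150 = 20 / 14.14 = 1.414
A = (44/1.414)^(1/0.3150) ⇒ ln A = ln(31.11)/0.3150 = 10.9126
A = e^10.9126 ≈ 54863 acres

54900 acres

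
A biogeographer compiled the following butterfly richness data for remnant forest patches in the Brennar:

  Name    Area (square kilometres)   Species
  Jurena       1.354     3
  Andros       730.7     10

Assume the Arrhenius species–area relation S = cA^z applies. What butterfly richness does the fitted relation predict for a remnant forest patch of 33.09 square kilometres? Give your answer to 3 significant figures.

5.53

z = ln(10/3) / ln(730.7/1.354) = 1.2040 / 6.2909 = 0.1914
c = 3 / 1.354^0.1914 = 3 / 1.06 = 2.831
S₃ = 2.831 × 33.09^0.1914 = 2.831 × 1.954 ≈ 5.531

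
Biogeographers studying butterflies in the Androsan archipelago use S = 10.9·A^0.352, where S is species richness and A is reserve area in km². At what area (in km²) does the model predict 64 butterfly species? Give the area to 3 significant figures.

64 = 10.9 × A^0.352  ⇒  A^0.352 = 64/10.9 = 5.872
ln A = ln(5.872) / 0.352 = 1.7701 / 0.352 = 5.0288
A = e^5.0288 ≈ 152.7 km²

153 km²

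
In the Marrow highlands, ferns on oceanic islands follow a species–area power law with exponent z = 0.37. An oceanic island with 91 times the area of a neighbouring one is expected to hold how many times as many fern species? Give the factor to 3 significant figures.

S₂/S₁ = (A₂/A₁)^z = 91^0.37
ln(S₂/S₁) = 0.37 × ln 91 = 0.37 × 4.5109 = 1.6690
S₂/S₁ = e^1.6690 ≈ 5.307

5.31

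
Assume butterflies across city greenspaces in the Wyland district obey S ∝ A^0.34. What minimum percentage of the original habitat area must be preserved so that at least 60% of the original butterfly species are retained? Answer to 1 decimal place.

22.3%

Need (A_new/A_old)^0.34 = 0.6, so A_new/A_old = 0.6^(1/0.34) = 0.6^2.941
ln(A_new/A_old) = ln 0.6 / 0.34 = -0.5108 / 0.34 = -1.5024
A_new/A_old = e^-1.5024 ≈ 0.2226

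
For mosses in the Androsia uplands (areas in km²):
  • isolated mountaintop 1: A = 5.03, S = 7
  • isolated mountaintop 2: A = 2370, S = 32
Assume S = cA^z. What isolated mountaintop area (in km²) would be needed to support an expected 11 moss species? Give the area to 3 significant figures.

z = ln(32/7) / ln(2370/5.03) = 1.5198 / 6.1552 = 0.2469
c = 7 / 5.03^0.2469 = 7 / 1.49 = 4.698
A = (11/4.698)^(1/0.2469) ⇒ ln A = ln(2.342)/0.2469 = 3.4459
A = e^3.4459 ≈ 31.37 km²

31.4 km²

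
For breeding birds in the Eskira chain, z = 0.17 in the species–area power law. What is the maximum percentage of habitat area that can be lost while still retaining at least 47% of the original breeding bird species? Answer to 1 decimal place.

Need (A_new/A_old)^0.17 = 0.47, so A_new/A_old = 0.47^(1/0.17) = 0.47^5.882
ln(A_new/A_old) = ln 0.47 / 0.17 = -0.7550 / 0.17 = -4.4413
A_new/A_old = e^-4.4413 ≈ 0.01178
Fraction that can be lost = 1 − 0.01178 = 0.9882

98.8%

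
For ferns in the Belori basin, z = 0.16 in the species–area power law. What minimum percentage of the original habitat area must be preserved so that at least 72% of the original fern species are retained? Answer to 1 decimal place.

12.8%

Need (A_new/A_old)^0.16 = 0.72, so A_new/A_old = 0.72^(1/0.16) = 0.72^6.25
ln(A_new/A_old) = ln 0.72 / 0.16 = -0.3285 / 0.16 = -2.0532
A_new/A_old = e^-2.0532 ≈ 0.1283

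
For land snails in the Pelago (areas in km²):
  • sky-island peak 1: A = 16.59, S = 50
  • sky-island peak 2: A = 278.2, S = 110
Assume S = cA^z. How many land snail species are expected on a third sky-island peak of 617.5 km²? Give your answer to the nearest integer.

z = ln(110/50) / ln(278.2/16.59) = 0.7885 / 2.8195 = 0.2796
c = 50 / 16.59^0.2796 = 50 / 2.193 = 22.8
S₃ = 22.8 × 617.5^0.2796 = 22.8 × 6.031 ≈ 137.5

137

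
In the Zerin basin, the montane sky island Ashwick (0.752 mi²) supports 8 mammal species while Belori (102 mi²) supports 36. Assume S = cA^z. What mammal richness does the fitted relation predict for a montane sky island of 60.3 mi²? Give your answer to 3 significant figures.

z = ln(36/8) / ln(102/0.752) = 1.5041 / 4.9100 = 0.3063
c = 8 / 0.752^0.3063 = 8 / 0.9164 = 8.73
S₃ = 8.73 × 60.3^0.3063 = 8.73 × 3.51 ≈ 30.65

30.6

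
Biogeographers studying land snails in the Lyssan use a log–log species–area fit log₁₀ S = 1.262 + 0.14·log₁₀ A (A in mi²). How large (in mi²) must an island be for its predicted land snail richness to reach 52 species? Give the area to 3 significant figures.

52 = 18.28 × A^0.14  ⇒  A^0.14 = 52/18.28 = 2.844
ln A = ln(2.844) / 0.14 = 1.0454 / 0.14 = 7.4670
A = e^7.4670 ≈ 1749 mi²

1750 mi²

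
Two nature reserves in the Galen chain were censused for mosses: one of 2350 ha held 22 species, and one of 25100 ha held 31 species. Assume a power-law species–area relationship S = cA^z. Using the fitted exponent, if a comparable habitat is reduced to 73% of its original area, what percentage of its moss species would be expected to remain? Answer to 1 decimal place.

z = ln(31/22) / ln(25100/2350) = 0.3429 / 2.3685 = 0.1448
S_new/S_old = (A_new/A_old)^z = 0.73^0.1448 = exp(0.1448 × -0.3147) = 0.9555

95.5%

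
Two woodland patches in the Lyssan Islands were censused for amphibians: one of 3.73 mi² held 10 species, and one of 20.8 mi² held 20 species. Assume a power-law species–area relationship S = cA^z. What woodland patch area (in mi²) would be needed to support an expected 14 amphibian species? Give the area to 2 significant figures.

z = ln(20/10) / ln(20.8/3.73) = 0.6931 / 1.7185 = 0.4033
c = 10 / 3.73^0.4033 = 10 / 1.701 = 5.88
A = (14/5.88)^(1/0.4033) ⇒ ln A = ln(2.381)/0.4033 = 2.1506
A = e^2.1506 ≈ 8.59 mi²

8.6 mi²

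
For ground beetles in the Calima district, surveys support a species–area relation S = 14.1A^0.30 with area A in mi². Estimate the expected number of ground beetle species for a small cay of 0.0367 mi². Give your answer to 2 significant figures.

5.2

S = 14.1 × 0.0367^0.3 = 14.1 × 0.371 ≈ 5.231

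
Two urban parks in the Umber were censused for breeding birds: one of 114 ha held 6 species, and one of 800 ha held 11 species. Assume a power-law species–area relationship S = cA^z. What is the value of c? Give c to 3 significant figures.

1.37

z = ln(S₂/S₁) / ln(A₂/A₁) = ln(11/6) / ln(800/114) = 0.6061 / 1.9484 = 0.3111
c = S₁ / A₁^z = 6 / 114^0.3111 = 6 / 4.364 = 1.375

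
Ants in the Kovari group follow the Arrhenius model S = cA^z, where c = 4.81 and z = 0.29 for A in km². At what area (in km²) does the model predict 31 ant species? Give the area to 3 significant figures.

31 = 4.81 × A^0.29  ⇒  A^0.29 = 31/4.81 = 6.445
ln A = ln(6.445) / 0.29 = 1.8633 / 0.29 = 6.4251
A = e^6.4251 ≈ 617.2 km²

617 km²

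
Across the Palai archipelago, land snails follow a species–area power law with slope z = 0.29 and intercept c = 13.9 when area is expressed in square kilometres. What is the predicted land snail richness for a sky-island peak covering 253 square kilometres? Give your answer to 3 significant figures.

S = 13.9 × 253^0.29
ln S = ln 13.9 + 0.29 × ln 253 = 2.6319 + 0.29 × 5.5334 = 4.2366
S = e^4.2366 ≈ 69.17

69.2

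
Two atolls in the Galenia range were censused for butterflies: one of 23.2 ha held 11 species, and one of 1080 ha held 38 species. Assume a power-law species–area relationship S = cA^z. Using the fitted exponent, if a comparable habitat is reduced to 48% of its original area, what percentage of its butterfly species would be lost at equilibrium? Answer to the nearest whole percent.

z = ln(38/11) / ln(1080/23.2) = 1.2397 / 3.8406 = 0.3228
S_new/S_old = (A_new/A_old)^z = 0.48^0.3228 = exp(0.3228 × -0.7340) = 0.7891
Fraction lost = 1 − 0.7891 = 0.2109

21%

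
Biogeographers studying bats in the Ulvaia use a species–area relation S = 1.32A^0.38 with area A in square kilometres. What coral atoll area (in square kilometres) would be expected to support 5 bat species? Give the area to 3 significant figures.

33.3 square kilometres

5 = 1.32 × A^0.38  ⇒  A^0.38 = 5/1.32 = 3.788
ln A = ln(3.788) / 0.38 = 1.3318 / 0.38 = 3.5048
A = e^3.5048 ≈ 33.27 square kilometres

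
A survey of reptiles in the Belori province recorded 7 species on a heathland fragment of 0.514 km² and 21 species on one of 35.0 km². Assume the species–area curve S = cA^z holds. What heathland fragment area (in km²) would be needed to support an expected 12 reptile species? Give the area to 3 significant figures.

z = ln(21/7) / ln(35/0.514) = 1.0986 / 4.2209 = 0.2603
c = 7 / 0.514^0.2603 = 7 / 0.8409 = 8.324
A = (12/8.324)^(1/0.2603) ⇒ ln A = ln(1.442)/0.2603 = 1.4053
A = e^1.4053 ≈ 4.077 km²

4.08 km²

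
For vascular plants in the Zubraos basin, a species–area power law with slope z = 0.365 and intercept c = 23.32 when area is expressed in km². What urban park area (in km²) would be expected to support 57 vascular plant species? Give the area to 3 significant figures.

57 = 23.32 × A^0.365  ⇒  A^0.365 = 57/23.32 = 2.444
ln A = ln(2.444) / 0.365 = 0.8937 / 0.365 = 2.4486
A = e^2.4486 ≈ 11.57 km²

11.6 km²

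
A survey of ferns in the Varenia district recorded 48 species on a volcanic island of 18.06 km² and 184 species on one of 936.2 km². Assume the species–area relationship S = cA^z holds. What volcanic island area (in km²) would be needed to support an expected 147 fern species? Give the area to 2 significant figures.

z = ln(184/48) / ln(936.2/18.06) = 1.3437 / 3.9481 = 0.3403
c = 48 / 18.06^0.3403 = 48 / 2.677 = 17.93
A = (147/17.93)^(1/0.3403) ⇒ ln A = ln(8.2)/0.3403 = 6.1822
A = e^6.1822 ≈ 484.1 km²

480 km²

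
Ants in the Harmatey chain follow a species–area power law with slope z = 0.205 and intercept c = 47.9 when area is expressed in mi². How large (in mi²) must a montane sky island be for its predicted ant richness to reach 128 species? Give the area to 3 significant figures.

121 mi²

128 = 47.9 × A^0.205  ⇒  A^0.205 = 128/47.9 = 2.672
ln A = ln(2.672) / 0.205 = 0.9829 / 0.205 = 4.7947
A = e^4.7947 ≈ 120.9 mi²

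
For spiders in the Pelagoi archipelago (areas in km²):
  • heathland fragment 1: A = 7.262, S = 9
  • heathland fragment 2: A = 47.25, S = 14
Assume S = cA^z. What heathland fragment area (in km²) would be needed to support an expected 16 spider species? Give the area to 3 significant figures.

z = ln(14/9) / ln(47.25/7.262) = 0.4418 / 1.8728 = 0.2359
c = 9 / 7.262^0.2359 = 9 / 1.596 = 5.638
A = (16/5.638)^(1/0.2359) ⇒ ln A = ln(2.838)/0.2359 = 4.4215
A = e^4.4215 ≈ 83.22 km²

83.2 km²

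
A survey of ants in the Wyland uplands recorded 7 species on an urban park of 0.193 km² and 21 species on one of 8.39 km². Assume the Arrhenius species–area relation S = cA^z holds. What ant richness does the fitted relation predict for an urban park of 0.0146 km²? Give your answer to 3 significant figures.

z = ln(21/7) / ln(8.39/0.193) = 1.0986 / 3.7721 = 0.2912
c = 7 / 0.193^0.2912 = 7 / 0.6193 = 11.3
S₃ = 11.3 × 0.0146^0.2912 = 11.3 × 0.292 ≈ 3.3

3.30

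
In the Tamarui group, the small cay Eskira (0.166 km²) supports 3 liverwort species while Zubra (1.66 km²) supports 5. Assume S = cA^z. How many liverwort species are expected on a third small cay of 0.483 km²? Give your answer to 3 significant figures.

z = ln(5/3) / ln(1.66/0.166) = 0.5108 / 2.3026 = 0.2218
c = 3 / 0.166^0.2218 = 3 / 0.6714 = 4.468
S₃ = 4.468 × 0.483^0.2218 = 4.468 × 0.8509 ≈ 3.802

3.80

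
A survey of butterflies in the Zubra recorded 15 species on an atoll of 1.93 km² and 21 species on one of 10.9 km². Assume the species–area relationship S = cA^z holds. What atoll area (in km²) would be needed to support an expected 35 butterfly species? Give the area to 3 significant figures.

z = ln(21/15) / ln(10.9/1.93) = 0.3365 / 1.7312 = 0.1944
c = 15 / 1.93^0.1944 = 15 / 1.136 = 13.2
A = (35/13.2)^(1/0.1944) ⇒ ln A = ln(2.651)/0.1944 = 5.0171
A = e^5.0171 ≈ 151 km²

151 km²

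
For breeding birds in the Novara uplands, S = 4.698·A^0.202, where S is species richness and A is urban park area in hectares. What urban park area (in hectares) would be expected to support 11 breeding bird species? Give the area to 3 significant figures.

67.5 hectares

11 = 4.698 × A^0.202  ⇒  A^0.202 = 11/4.698 = 2.341
ln A = ln(2.341) / 0.202 = 0.8508 / 0.202 = 4.2117
A = e^4.2117 ≈ 67.47 hectares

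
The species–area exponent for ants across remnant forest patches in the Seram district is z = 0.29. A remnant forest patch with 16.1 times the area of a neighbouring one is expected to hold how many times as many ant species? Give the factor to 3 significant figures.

2.24

S₂/S₁ = (A₂/A₁)^z = 16.1^0.29
ln(S₂/S₁) = 0.29 × ln 16.1 = 0.29 × 2.7788 = 0.8059
S₂/S₁ = e^0.8059 ≈ 2.239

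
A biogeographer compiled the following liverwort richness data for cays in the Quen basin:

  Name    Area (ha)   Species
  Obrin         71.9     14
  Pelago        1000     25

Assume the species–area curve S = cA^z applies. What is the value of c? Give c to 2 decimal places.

z = ln(S₂/S₁) / ln(A₂/A₁) = ln(25/14) / ln(1000/71.9) = 0.5798 / 2.6325 = 0.2203
c = S₁ / A₁^z = 14 / 71.9^0.2203 = 14 / 2.564 = 5.46

5.46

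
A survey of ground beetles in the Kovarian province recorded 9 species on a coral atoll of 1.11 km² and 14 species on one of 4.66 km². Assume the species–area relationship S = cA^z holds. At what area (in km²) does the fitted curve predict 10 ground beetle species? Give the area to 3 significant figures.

z = ln(14/9) / ln(4.66/1.11) = 0.4418 / 1.4347 = 0.3080
c = 9 / 1.11^0.3080 = 9 / 1.033 = 8.715
A = (10/8.715)^(1/0.3080) ⇒ ln A = ln(1.147)/0.3080 = 0.4465
A = e^0.4465 ≈ 1.563 km²

1.56 km²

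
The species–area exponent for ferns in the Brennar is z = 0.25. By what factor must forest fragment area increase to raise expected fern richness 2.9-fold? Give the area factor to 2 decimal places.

(A₂/A₁)^0.25 = 2.9, so A₂/A₁ = 2.9^(1/0.25) = 2.9^4
ln(A₂/A₁) = ln 2.9 / 0.25 = 1.0647 / 0.25 = 4.2588
A₂/A₁ = e^4.2588 ≈ 70.73

70.73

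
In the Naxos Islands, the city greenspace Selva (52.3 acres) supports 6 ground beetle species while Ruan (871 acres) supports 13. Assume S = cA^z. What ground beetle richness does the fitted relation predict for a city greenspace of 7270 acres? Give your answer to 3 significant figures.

z = ln(13/6) / ln(871/52.3) = 0.7732 / 2.8126 = 0.2749
c = 6 / 52.3^0.2749 = 6 / 2.968 = 2.022
S₃ = 2.022 × 7270^0.2749 = 2.022 × 11.52 ≈ 23.3

23.3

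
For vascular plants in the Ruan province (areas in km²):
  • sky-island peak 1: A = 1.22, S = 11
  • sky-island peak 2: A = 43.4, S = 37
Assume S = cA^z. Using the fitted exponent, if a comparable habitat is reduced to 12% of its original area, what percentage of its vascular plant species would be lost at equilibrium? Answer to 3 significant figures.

51.3%

z = ln(37/11) / ln(43.4/1.22) = 1.2130 / 3.5716 = 0.3396
S_new/S_old = (A_new/A_old)^z = 0.12^0.3396 = exp(0.3396 × -2.1203) = 0.4867
Fraction lost = 1 − 0.4867 = 0.5133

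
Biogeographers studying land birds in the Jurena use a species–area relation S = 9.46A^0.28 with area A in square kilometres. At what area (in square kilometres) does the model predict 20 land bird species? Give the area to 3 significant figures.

14.5 square kilometres

20 = 9.46 × A^0.28  ⇒  A^0.28 = 20/9.46 = 2.114
ln A = ln(2.114) / 0.28 = 0.7487 / 0.28 = 2.6738
A = e^2.6738 ≈ 14.49 square kilometres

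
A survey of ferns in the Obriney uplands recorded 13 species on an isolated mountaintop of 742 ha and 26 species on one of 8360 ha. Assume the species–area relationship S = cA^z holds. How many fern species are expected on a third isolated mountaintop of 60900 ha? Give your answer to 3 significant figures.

z = ln(26/13) / ln(8360/742) = 0.6931 / 2.4219 = 0.2862
c = 13 / 742^0.2862 = 13 / 6.63 = 1.961
S₃ = 1.961 × 60900^0.2862 = 1.961 × 23.41 ≈ 45.9

45.9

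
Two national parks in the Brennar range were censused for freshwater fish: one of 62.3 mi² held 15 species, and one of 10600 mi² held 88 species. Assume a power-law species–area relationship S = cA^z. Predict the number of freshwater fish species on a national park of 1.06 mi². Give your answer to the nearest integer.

4

z = ln(88/15) / ln(10600/62.3) = 1.7693 / 5.1366 = 0.3444
c = 15 / 62.3^0.3444 = 15 / 4.15 = 3.614
S₃ = 3.614 × 1.06^0.3444 = 3.614 × 1.02 ≈ 3.687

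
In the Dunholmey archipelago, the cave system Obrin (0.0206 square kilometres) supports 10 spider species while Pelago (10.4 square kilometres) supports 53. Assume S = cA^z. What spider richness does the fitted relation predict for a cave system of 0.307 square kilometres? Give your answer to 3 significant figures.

20.6

z = ln(53/10) / ln(10.4/0.0206) = 1.6677 / 6.2243 = 0.2679
c = 10 / 0.0206^0.2679 = 10 / 0.3534 = 28.3
S₃ = 28.3 × 0.307^0.2679 = 28.3 × 0.7288 ≈ 20.62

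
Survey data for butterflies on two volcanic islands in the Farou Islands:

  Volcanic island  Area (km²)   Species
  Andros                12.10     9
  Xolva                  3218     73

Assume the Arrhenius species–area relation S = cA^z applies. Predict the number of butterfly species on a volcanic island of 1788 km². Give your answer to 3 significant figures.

58.6

z = ln(73/9) / ln(3218/12.1) = 2.0932 / 5.5833 = 0.3749
c = 9 / 12.1^0.3749 = 9 / 2.547 = 3.534
S₃ = 3.534 × 1788^0.3749 = 3.534 × 16.57 ≈ 58.57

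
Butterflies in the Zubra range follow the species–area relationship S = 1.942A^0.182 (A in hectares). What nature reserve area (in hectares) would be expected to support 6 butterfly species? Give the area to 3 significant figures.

6 = 1.942 × A^0.182  ⇒  A^0.182 = 6/1.942 = 3.09
ln A = ln(3.09) / 0.182 = 1.1280 / 0.182 = 6.1980
A = e^6.1980 ≈ 491.8 hectares

492 hectares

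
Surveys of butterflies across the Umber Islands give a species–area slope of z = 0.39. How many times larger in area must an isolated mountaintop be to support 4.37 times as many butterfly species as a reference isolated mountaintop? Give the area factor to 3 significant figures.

(A₂/A₁)^0.39 = 4.37, so A₂/A₁ = 4.37^(1/0.39) = 4.37^2.564
ln(A₂/A₁) = ln 4.37 / 0.39 = 1.4748 / 0.39 = 3.7814
A₂/A₁ = e^3.7814 ≈ 43.88

43.9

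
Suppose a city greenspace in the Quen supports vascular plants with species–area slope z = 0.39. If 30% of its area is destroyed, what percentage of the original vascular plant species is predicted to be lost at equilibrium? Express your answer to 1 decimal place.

S_new/S_old = (A_new/A_old)^z = 0.7^0.39
= exp(0.39 × ln 0.7) = exp(0.39 × -0.3567) = exp(-0.1391) ≈ 0.8701
Fraction lost = 1 − 0.8701 = 0.1299

13.0%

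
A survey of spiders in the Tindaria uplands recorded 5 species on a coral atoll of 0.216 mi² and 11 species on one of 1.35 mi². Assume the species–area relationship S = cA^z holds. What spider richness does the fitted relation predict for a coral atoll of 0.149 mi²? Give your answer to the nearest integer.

z = ln(11/5) / ln(1.35/0.216) = 0.7885 / 1.8326 = 0.4302
c = 5 / 0.216^0.4302 = 5 / 0.5172 = 9.668
S₃ = 9.668 × 0.149^0.4302 = 9.668 × 0.4408 ≈ 4.262

4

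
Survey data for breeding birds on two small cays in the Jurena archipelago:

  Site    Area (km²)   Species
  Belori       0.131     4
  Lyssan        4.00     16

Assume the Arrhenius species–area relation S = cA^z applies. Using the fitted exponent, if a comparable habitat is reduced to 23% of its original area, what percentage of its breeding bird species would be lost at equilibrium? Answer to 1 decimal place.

44.9%

z = ln(16/4) / ln(4/0.131) = 1.3863 / 3.4189 = 0.4055
S_new/S_old = (A_new/A_old)^z = 0.23^0.4055 = exp(0.4055 × -1.4697) = 0.551
Fraction lost = 1 − 0.551 = 0.449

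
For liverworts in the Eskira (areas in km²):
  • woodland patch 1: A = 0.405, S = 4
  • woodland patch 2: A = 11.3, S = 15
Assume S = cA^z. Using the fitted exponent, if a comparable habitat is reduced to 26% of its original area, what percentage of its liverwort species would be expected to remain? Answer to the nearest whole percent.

59%

z = ln(15/4) / ln(11.3/0.405) = 1.3218 / 3.3287 = 0.3971
S_new/S_old = (A_new/A_old)^z = 0.26^0.3971 = exp(0.3971 × -1.3471) = 0.5857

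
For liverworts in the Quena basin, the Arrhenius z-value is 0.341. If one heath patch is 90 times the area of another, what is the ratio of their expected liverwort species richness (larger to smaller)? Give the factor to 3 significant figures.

4.64

S₂/S₁ = (A₂/A₁)^z = 90^0.341
ln(S₂/S₁) = 0.341 × ln 90 = 0.341 × 4.4998 = 1.5344
S₂/S₁ = e^1.5344 ≈ 4.639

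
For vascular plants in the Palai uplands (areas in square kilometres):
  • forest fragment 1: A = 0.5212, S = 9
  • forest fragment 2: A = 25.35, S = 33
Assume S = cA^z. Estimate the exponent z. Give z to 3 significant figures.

0.334

Taking logs: ln S = ln c + z ln A, so z = (ln S₂ − ln S₁)/(ln A₂ − ln A₁).
z = ln(33/9) / ln(25.35/0.5212) = ln(3.667) / ln(48.64) = 1.2993 / 3.8844 = 0.3345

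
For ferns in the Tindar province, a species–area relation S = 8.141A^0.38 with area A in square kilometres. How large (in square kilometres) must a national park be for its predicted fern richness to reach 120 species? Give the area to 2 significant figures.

1200 square kilometres

120 = 8.141 × A^0.38  ⇒  A^0.38 = 120/8.141 = 14.74
ln A = ln(14.74) / 0.38 = 2.6906 / 0.38 = 7.0805
A = e^7.0805 ≈ 1189 square kilometres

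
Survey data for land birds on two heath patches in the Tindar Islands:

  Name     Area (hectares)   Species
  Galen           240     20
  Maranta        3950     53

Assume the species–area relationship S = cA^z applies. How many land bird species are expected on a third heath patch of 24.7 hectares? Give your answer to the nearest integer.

9

z = ln(53/20) / ln(3950/240) = 0.9746 / 2.8008 = 0.3480
c = 20 / 240^0.3480 = 20 / 6.733 = 2.97
S₃ = 2.97 × 24.7^0.3480 = 2.97 × 3.052 ≈ 9.066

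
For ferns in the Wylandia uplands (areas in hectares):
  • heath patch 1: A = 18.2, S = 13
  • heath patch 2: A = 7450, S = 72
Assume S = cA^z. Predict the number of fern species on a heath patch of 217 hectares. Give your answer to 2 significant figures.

z = ln(72/13) / ln(7450/18.2) = 1.7117 / 6.0145 = 0.2846
c = 13 / 18.2^0.2846 = 13 / 2.284 = 5.693
S₃ = 5.693 × 217^0.2846 = 5.693 × 4.623 ≈ 26.32

26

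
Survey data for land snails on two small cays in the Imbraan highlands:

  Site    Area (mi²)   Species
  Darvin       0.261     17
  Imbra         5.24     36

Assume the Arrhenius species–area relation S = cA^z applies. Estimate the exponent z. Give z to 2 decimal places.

Taking logs: ln S = ln c + z ln A, so z = (ln S₂ − ln S₁)/(ln A₂ − ln A₁).
z = ln(36/17) / ln(5.24/0.261) = ln(2.118) / ln(20.08) = 0.7503 / 2.9996 = 0.2501

0.25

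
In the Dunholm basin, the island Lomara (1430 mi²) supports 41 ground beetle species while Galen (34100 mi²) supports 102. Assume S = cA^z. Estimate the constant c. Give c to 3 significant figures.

5.08

z = ln(S₂/S₁) / ln(A₂/A₁) = ln(102/41) / ln(34100/1430) = 0.9114 / 3.1716 = 0.2874
c = S₁ / A₁^z = 41 / 1430^0.2874 = 41 / 8.067 = 5.082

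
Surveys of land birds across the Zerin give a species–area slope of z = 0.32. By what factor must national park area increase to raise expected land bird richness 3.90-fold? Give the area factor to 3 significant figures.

70.3

(A₂/A₁)^0.32 = 3.9, so A₂/A₁ = 3.9^(1/0.32) = 3.9^3.125
ln(A₂/A₁) = ln 3.9 / 0.32 = 1.3610 / 0.32 = 4.2531
A₂/A₁ = e^4.2531 ≈ 70.32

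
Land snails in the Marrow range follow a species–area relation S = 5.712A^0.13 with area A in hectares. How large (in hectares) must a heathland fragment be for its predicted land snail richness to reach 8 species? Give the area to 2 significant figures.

13 hectares

8 = 5.712 × A^0.13  ⇒  A^0.13 = 8/5.712 = 1.401
ln A = ln(1.401) / 0.13 = 0.3369 / 0.13 = 2.5913
A = e^2.5913 ≈ 13.35 hectares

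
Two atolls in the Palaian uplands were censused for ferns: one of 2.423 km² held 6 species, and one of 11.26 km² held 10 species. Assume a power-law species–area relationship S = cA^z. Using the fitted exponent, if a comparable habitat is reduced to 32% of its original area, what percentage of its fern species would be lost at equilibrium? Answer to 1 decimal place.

z = ln(10/6) / ln(11.26/2.423) = 0.5108 / 1.5363 = 0.3325
S_new/S_old = (A_new/A_old)^z = 0.32^0.3325 = exp(0.3325 × -1.1394) = 0.6846
Fraction lost = 1 − 0.6846 = 0.3154

31.5%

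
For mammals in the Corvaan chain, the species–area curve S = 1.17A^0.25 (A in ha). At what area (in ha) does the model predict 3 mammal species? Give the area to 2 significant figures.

3 = 1.17 × A^0.25  ⇒  A^0.25 = 3/1.17 = 2.564
ln A = ln(2.564) / 0.25 = 0.9416 / 0.25 = 3.7664
A = e^3.7664 ≈ 43.23 ha

43 ha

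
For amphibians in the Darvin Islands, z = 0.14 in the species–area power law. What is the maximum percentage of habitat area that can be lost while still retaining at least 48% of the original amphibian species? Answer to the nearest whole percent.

99%

Need (A_new/A_old)^0.14 = 0.48, so A_new/A_old = 0.48^(1/0.14) = 0.48^7.143
ln(A_new/A_old) = ln 0.48 / 0.14 = -0.7340 / 0.14 = -5.2426
A_new/A_old = e^-5.2426 ≈ 0.005286
Fraction that can be lost = 1 − 0.005286 = 0.9947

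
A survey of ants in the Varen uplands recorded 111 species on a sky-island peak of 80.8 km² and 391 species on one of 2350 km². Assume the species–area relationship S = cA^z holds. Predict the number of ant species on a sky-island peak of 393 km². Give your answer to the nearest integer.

z = ln(391/111) / ln(2350/80.8) = 1.2592 / 3.3702 = 0.3736
c = 111 / 80.8^0.3736 = 111 / 5.16 = 21.51
S₃ = 21.51 × 393^0.3736 = 21.51 × 9.318 ≈ 200.4

200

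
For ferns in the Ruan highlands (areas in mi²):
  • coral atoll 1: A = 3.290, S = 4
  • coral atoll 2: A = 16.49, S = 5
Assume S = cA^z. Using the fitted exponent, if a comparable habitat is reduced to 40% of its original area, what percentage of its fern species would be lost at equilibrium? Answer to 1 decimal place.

z = ln(5/4) / ln(16.49/3.29) = 0.2231 / 1.6119 = 0.1384
S_new/S_old = (A_new/A_old)^z = 0.4^0.1384 = exp(0.1384 × -0.9163) = 0.8809
Fraction lost = 1 − 0.8809 = 0.1191

11.9%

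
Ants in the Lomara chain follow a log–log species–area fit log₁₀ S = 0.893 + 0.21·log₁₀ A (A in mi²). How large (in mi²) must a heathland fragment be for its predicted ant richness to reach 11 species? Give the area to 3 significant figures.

5.09 mi²

11 = 7.816 × A^0.21  ⇒  A^0.21 = 11/7.816 = 1.407
ln A = ln(1.407) / 0.21 = 0.3417 / 0.21 = 1.6271
A = e^1.6271 ≈ 5.089 mi²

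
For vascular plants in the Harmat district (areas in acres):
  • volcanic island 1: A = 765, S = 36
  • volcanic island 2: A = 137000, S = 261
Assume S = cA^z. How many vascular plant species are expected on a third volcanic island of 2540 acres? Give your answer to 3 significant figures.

56.9

z = ln(261/36) / ln(137000/765) = 1.9810 / 5.1879 = 0.3819
c = 36 / 765^0.3819 = 36 / 12.62 = 2.852
S₃ = 2.852 × 2540^0.3819 = 2.852 × 19.96 ≈ 56.93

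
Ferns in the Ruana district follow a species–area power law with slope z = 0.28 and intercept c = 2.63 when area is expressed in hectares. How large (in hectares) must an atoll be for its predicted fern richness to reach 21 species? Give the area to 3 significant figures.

21 = 2.63 × A^0.28  ⇒  A^0.28 = 21/2.63 = 7.985
ln A = ln(7.985) / 0.28 = 2.0775 / 0.28 = 7.4198
A = e^7.4198 ≈ 1669 hectares

1670 hectares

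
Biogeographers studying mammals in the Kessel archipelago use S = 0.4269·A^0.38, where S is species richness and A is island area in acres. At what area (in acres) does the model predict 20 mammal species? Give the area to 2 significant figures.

20 = 0.4269 × A^0.38  ⇒  A^0.38 = 20/0.4269 = 46.85
ln A = ln(46.85) / 0.38 = 3.8469 / 0.38 = 10.1235
A = e^10.1235 ≈ 24922 acres

25000 acres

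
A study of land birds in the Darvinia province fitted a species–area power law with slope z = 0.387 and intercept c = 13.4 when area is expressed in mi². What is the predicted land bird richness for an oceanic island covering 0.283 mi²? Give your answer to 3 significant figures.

8.22

S = 13.4 × 0.283^0.387
ln S = ln 13.4 + 0.387 × ln 0.283 = 2.5953 + 0.387 × -1.2623 = 2.1067
S = e^2.1067 ≈ 8.221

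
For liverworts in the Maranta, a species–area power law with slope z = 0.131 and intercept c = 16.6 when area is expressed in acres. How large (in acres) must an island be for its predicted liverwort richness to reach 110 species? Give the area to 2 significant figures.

110 = 16.6 × A^0.131  ⇒  A^0.131 = 110/16.6 = 6.627
ln A = ln(6.627) / 0.131 = 1.8911 / 0.131 = 14.4357
A = e^14.4357 ≈ 1859294 acres

1900000 acres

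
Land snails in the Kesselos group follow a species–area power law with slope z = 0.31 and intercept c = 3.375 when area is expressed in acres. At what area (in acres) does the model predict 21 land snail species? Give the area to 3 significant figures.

21 = 3.375 × A^0.31  ⇒  A^0.31 = 21/3.375 = 6.222
ln A = ln(6.222) / 0.31 = 1.8281 / 0.31 = 5.8972
A = e^5.8972 ≈ 364 acres

364 acres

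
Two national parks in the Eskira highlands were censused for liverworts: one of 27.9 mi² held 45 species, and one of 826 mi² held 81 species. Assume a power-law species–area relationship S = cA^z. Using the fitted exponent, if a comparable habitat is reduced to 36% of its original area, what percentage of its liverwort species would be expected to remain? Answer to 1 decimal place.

z = ln(81/45) / ln(826/27.9) = 0.5878 / 3.3880 = 0.1735
S_new/S_old = (A_new/A_old)^z = 0.36^0.1735 = exp(0.1735 × -1.0217) = 0.8376

83.8%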